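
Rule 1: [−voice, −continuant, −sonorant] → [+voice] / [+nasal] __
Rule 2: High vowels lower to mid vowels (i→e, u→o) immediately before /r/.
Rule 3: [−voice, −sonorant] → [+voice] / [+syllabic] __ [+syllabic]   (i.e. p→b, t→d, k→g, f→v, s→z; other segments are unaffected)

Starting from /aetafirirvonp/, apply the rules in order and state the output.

Rule 1 (post-nasal voicing): /p/ is a voiceless stop immediately after the nasal /n/, so it voices to [b]. /aetafirirvonp/ → aetafirirvonb.
Rule 2 (pre-rhotic lowering): /i/ is a high vowel immediately before /r/, so it lowers to [e]. /i/ is a high vowel immediately before /r/, so it lowers to [e]. /aetafirirvonb/ → aetaferervonb.
Rule 3 (intervocalic voicing): /t/ is a voiceless obstruent between vowels /e/ and /a/, so it voices to [d]. /f/ is a voiceless obstruent between vowels /a/ and /e/, so it voices to [v]. /aetaferervonb/ → aedaverervonb.

aedaverervonb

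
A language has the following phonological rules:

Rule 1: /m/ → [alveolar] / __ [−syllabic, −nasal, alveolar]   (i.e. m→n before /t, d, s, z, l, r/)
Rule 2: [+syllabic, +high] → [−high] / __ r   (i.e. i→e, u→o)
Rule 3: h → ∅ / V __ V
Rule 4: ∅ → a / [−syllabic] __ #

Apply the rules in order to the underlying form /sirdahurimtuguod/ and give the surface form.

serdaorintuguoda

Rule 1 (nasal place assimilation): /m/ precedes the alveolar consonant /t/, so it assimilates in place to [n]. /sirdahurimtuguod/ → sirdahurintuguod.
Rule 2 (pre-rhotic lowering): /i/ is a high vowel immediately before /r/, so it lowers to [e]. /u/ is a high vowel immediately before /r/, so it lowers to [o]. /sirdahurintuguod/ → serdahorintuguod.
Rule 3 (intervocalic h-deletion): /h/ occurs between vowels /a/ and /o/, so it deletes. /serdahorintuguod/ → serdaorintuguod.
Rule 4 (final a-epenthesis): the form ends in the consonant /d/, so [a] is inserted word-finally. /serdaorintuguod/ → serdaorintuguoda.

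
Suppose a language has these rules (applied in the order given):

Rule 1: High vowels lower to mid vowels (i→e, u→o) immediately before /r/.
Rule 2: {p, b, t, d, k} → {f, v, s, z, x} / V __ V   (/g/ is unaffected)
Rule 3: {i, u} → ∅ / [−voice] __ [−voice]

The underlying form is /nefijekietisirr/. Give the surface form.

Rule 1 (pre-rhotic lowering): /i/ is a high vowel immediately before /r/, so it lowers to [e]. /nefijekietisirr/ → nefijekietiserr.
Rule 2 (intervocalic spirantization): /k/ is a stop between vowels /e/ and /i/, so it spirantizes to the fricative [x]. /t/ is a stop between vowels /e/ and /i/, so it spirantizes to the fricative [s]. /nefijekietiserr/ → nefijexiesiserr.
Rule 3 (high vowel syncope): /i/ is a high vowel flanked by voiceless consonants /s/ and /s/, so it deletes. /nefijexiesiserr/ → nefijexiesserr.

nefijexiesserr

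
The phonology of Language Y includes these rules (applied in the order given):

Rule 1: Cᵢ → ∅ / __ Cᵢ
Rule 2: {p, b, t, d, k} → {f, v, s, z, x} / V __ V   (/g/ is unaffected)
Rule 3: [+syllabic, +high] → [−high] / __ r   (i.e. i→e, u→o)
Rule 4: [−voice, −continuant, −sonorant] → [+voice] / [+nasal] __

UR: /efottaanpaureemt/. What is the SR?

efosaanbaoreemd

Rule 1 (degemination): /tt/ is a geminate; the first /t/ deletes. /efottaanpaureemt/ → efotaanpaureemt.
Rule 2 (intervocalic spirantization): /t/ is a stop between vowels /o/ and /a/, so it spirantizes to the fricative [s]. /efotaanpaureemt/ → efosaanpaureemt.
Rule 3 (pre-rhotic lowering): /u/ is a high vowel immediately before /r/, so it lowers to [o]. /efosaanpaureemt/ → efosaanpaoreemt.
Rule 4 (post-nasal voicing): /p/ is a voiceless stop immediately after the nasal /n/, so it voices to [b]. /t/ is a voiceless stop immediately after the nasal /m/, so it voices to [d]. /efosaanpaoreemt/ → efosaanbaoreemd.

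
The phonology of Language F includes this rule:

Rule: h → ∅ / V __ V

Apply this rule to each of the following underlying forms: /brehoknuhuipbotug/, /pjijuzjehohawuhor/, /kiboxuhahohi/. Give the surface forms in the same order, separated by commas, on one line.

breoknuuipbotug, pjijuzjeoawuor, kiboxuaoi

/brehoknuhuipbotug/: /h/ occurs between vowels /e/ and /o/, so it deletes. /h/ occurs between vowels /u/ and /u/, so it deletes. → [breoknuuipbotug].
/pjijuzjehohawuhor/: /h/ occurs between vowels /e/ and /o/, so it deletes. /h/ occurs between vowels /o/ and /a/, so it deletes. /h/ occurs between vowels /u/ and /o/, so it deletes. → [pjijuzjeoawuor].
/kiboxuhahohi/: /h/ occurs between vowels /u/ and /a/, so it deletes. /h/ occurs between vowels /a/ and /o/, so it deletes. /h/ occurs between vowels /o/ and /i/, so it deletes. → [kiboxuaoi].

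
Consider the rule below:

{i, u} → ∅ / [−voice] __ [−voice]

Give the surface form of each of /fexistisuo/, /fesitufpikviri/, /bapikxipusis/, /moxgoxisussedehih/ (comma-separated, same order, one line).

/fexistisuo/: /i/ is a high vowel flanked by voiceless consonants /x/ and /s/, so it deletes. /i/ is a high vowel flanked by voiceless consonants /t/ and /s/, so it deletes. → [fexstsuo].
/fesitufpikviri/: /i/ is a high vowel flanked by voiceless consonants /s/ and /t/, so it deletes. /u/ is a high vowel flanked by voiceless consonants /t/ and /f/, so it deletes. /i/ is a high vowel flanked by voiceless consonants /p/ and /k/, so it deletes. → [festfpkviri].
/bapikxipusis/: /i/ is a high vowel flanked by voiceless consonants /p/ and /k/, so it deletes. /i/ is a high vowel flanked by voiceless consonants /x/ and /p/, so it deletes. /u/ is a high vowel flanked by voiceless consonants /p/ and /s/, so it deletes. /i/ is a high vowel flanked by voiceless consonants /s/ and /s/, so it deletes. → [bapkxpss].
/moxgoxisussedehih/: /i/ is a high vowel flanked by voiceless consonants /x/ and /s/, so it deletes. /u/ is a high vowel flanked by voiceless consonants /s/ and /s/, so it deletes. /i/ is a high vowel flanked by voiceless consonants /h/ and /h/, so it deletes. → [moxgoxsssedehh].

fexstsuo, festfpkviri, bapkxpss, moxgoxsssedehh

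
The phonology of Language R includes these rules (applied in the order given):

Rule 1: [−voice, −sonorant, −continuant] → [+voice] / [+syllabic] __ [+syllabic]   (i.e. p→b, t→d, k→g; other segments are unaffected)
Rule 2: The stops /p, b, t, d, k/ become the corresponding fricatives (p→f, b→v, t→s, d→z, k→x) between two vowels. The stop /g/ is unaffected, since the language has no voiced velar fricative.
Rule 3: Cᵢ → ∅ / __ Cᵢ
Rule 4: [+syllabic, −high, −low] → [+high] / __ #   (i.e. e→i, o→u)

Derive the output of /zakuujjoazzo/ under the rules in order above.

Rule 1 (intervocalic voicing): /k/ is a voiceless stop between vowels /a/ and /u/, so it voices to [g]. /zakuujjoazzo/ → zaguujjoazzo.
Rule 2 (intervocalic spirantization): no segment meets the environment; /zaguujjoazzo/ is unchanged.
Rule 3 (degemination): /jj/ is a geminate; the first /j/ deletes. /zz/ is a geminate; the first /z/ deletes. /zaguujjoazzo/ → zaguujoazo.
Rule 4 (final vowel raising): /o/ is a mid vowel in word-final position, so it raises to [u]. /zaguujoazo/ → zaguujoazu.

zaguujoazu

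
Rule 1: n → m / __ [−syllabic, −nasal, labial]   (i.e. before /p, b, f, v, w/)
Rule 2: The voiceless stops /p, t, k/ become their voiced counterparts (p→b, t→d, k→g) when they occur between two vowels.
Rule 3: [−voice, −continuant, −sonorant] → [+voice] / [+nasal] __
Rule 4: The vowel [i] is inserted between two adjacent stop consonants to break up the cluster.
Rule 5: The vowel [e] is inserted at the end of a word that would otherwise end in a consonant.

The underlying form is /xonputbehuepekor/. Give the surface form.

Rule 1 (nasal place assimilation): /n/ precedes the labial consonant /p/, so it assimilates in place to [m]. /xonputbehuepekor/ → xomputbehuepekor.
Rule 2 (intervocalic voicing): /p/ is a voiceless stop between vowels /e/ and /e/, so it voices to [b]. /k/ is a voiceless stop between vowels /e/ and /o/, so it voices to [g]. /xomputbehuepekor/ → xomputbehuebegor.
Rule 3 (post-nasal voicing): /p/ is a voiceless stop immediately after the nasal /m/, so it voices to [b]. /xomputbehuebegor/ → xombutbehuebegor.
Rule 4 (stop-cluster i-epenthesis): /t/ and /b/ form a stop–stop cluster, so [i] is inserted between them. /xombutbehuebegor/ → xombutibehuebegor.
Rule 5 (final e-epenthesis): the form ends in the consonant /r/, so [e] is inserted word-finally. /xombutibehuebegor/ → xombutibehuebegore.

xombutibehuebegore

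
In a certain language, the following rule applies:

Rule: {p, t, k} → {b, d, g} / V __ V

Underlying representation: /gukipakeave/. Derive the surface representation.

gugibageave

/k/ is a voiceless stop between vowels /u/ and /i/, so it voices to [g].
/p/ is a voiceless stop between vowels /i/ and /a/, so it voices to [b].
/k/ is a voiceless stop between vowels /a/ and /e/, so it voices to [g].
Surface form: [gugibageave].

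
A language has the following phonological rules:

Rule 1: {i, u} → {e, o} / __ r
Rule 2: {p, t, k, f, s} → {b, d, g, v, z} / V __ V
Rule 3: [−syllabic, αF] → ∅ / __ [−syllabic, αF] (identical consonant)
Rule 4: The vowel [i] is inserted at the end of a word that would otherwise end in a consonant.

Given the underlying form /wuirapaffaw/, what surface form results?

wuerabafawi

Rule 1 (pre-rhotic lowering): /i/ is a high vowel immediately before /r/, so it lowers to [e]. /wuirapaffaw/ → wuerapaffaw.
Rule 2 (intervocalic voicing): /p/ is a voiceless obstruent between vowels /a/ and /a/, so it voices to [b]. /wuerapaffaw/ → wuerabaffaw.
Rule 3 (degemination): /ff/ is a geminate; the first /f/ deletes. /wuerabaffaw/ → wuerabafaw.
Rule 4 (final i-epenthesis): the form ends in the consonant /w/, so [i] is inserted word-finally. /wuerabafaw/ → wuerabafawi.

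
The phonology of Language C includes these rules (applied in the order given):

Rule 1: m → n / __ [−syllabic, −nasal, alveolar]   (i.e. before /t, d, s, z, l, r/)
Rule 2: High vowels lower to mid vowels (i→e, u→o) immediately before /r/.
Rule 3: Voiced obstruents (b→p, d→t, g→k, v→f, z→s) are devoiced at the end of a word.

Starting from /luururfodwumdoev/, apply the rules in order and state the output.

Rule 1 (nasal place assimilation): /m/ precedes the alveolar consonant /d/, so it assimilates in place to [n]. /luururfodwumdoev/ → luururfodwundoev.
Rule 2 (pre-rhotic lowering): /u/ is a high vowel immediately before /r/, so it lowers to [o]. /u/ is a high vowel immediately before /r/, so it lowers to [o]. /luururfodwundoev/ → luororfodwundoev.
Rule 3 (final devoicing): /v/ is a voiced obstruent in word-final position, so it devoices to [f]. /luororfodwundoev/ → luororfodwundoef.

luororfodwundoef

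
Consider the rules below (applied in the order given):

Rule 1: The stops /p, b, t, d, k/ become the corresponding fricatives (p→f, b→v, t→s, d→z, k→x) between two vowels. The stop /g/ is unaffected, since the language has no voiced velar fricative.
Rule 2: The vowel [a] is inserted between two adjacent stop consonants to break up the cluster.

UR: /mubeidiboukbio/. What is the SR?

muveizivoukabio

Rule 1 (intervocalic spirantization): /b/ is a stop between vowels /u/ and /e/, so it spirantizes to the fricative [v]. /d/ is a stop between vowels /i/ and /i/, so it spirantizes to the fricative [z]. /b/ is a stop between vowels /i/ and /o/, so it spirantizes to the fricative [v]. /mubeidiboukbio/ → muveizivoukbio.
Rule 2 (stop-cluster a-epenthesis): /k/ and /b/ form a stop–stop cluster, so [a] is inserted between them. /muveizivoukbio/ → muveizivoukabio.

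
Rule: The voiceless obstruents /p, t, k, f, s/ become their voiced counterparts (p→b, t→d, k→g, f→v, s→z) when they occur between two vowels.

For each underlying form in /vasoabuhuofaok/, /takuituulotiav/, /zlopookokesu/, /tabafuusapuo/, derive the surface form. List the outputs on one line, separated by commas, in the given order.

/vasoabuhuofaok/: /s/ is a voiceless obstruent between vowels /a/ and /o/, so it voices to [z]. /f/ is a voiceless obstruent between vowels /o/ and /a/, so it voices to [v]. → [vazoabuhuovaok].
/takuituulotiav/: /k/ is a voiceless obstruent between vowels /a/ and /u/, so it voices to [g]. /t/ is a voiceless obstruent between vowels /i/ and /u/, so it voices to [d]. /t/ is a voiceless obstruent between vowels /o/ and /i/, so it voices to [d]. → [taguiduulodiav].
/zlopookokesu/: /p/ is a voiceless obstruent between vowels /o/ and /o/, so it voices to [b]. /k/ is a voiceless obstruent between vowels /o/ and /o/, so it voices to [g]. /k/ is a voiceless obstruent between vowels /o/ and /e/, so it voices to [g]. /s/ is a voiceless obstruent between vowels /e/ and /u/, so it voices to [z]. → [zloboogogezu].
/tabafuusapuo/: /f/ is a voiceless obstruent between vowels /a/ and /u/, so it voices to [v]. /s/ is a voiceless obstruent between vowels /u/ and /a/, so it voices to [z]. /p/ is a voiceless obstruent between vowels /a/ and /u/, so it voices to [b]. → [tabavuuzabuo].

vazoabuhuovaok, taguiduulodiav, zloboogogezu, tabavuuzabuo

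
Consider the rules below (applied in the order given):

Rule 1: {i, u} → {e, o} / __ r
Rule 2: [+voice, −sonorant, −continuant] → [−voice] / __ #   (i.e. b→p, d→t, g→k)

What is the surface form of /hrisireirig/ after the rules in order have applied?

Rule 1 (pre-rhotic lowering): /i/ is a high vowel immediately before /r/, so it lowers to [e]. /i/ is a high vowel immediately before /r/, so it lowers to [e]. /hrisireirig/ → hrisereerig.
Rule 2 (final devoicing): /g/ is a voiced stop in word-final position, so it devoices to [k]. /hrisereerig/ → hrisereerik.

hrisereerik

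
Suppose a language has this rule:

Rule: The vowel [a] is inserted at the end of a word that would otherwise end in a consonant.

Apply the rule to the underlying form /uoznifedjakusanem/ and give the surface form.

uoznifedjakusanema

the form ends in the consonant /m/, so [a] is inserted word-finally.
Surface form: [uoznifedjakusanema].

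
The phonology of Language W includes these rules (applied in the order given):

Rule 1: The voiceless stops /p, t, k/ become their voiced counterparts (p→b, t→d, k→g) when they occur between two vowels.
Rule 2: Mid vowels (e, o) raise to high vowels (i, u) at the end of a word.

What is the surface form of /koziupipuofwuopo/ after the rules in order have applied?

Rule 1 (intervocalic voicing): /p/ is a voiceless stop between vowels /u/ and /i/, so it voices to [b]. /p/ is a voiceless stop between vowels /i/ and /u/, so it voices to [b]. /p/ is a voiceless stop between vowels /o/ and /o/, so it voices to [b]. /koziupipuofwuopo/ → koziubibuofwuobo.
Rule 2 (final vowel raising): /o/ is a mid vowel in word-final position, so it raises to [u]. /koziubibuofwuobo/ → koziubibuofwuobu.

koziubibuofwuobu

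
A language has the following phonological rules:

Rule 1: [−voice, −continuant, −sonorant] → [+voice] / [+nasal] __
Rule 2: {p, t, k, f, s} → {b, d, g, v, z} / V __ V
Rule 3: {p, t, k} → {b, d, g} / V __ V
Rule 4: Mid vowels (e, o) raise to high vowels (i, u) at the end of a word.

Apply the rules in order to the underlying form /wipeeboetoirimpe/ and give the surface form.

Rule 1 (post-nasal voicing): /p/ is a voiceless stop immediately after the nasal /m/, so it voices to [b]. /wipeeboetoirimpe/ → wipeeboetoirimbe.
Rule 2 (intervocalic voicing): /p/ is a voiceless obstruent between vowels /i/ and /e/, so it voices to [b]. /t/ is a voiceless obstruent between vowels /e/ and /o/, so it voices to [d]. /wipeeboetoirimbe/ → wibeeboedoirimbe.
Rule 3 (intervocalic voicing): no segment meets the environment; /wibeeboedoirimbe/ is unchanged.
Rule 4 (final vowel raising): /e/ is a mid vowel in word-final position, so it raises to [i]. /wibeeboedoirimbe/ → wibeeboedoirimbi.

wibeeboedoirimbi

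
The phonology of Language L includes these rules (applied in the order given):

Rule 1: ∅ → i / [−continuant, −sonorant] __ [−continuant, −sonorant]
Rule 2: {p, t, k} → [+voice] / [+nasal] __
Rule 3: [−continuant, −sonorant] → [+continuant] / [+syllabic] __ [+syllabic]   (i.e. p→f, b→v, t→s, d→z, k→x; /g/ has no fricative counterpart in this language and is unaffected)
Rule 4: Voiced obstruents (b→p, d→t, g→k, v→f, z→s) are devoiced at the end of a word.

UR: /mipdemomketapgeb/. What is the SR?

mifizemomgesafigep

Rule 1 (stop-cluster i-epenthesis): /p/ and /d/ form a stop–stop cluster, so [i] is inserted between them. /p/ and /g/ form a stop–stop cluster, so [i] is inserted between them. /mipdemomketapgeb/ → mipidemomketapigeb.
Rule 2 (post-nasal voicing): /k/ is a voiceless stop immediately after the nasal /m/, so it voices to [g]. /mipidemomketapigeb/ → mipidemomgetapigeb.
Rule 3 (intervocalic spirantization): /p/ is a stop between vowels /i/ and /i/, so it spirantizes to the fricative [f]. /d/ is a stop between vowels /i/ and /e/, so it spirantizes to the fricative [z]. /t/ is a stop between vowels /e/ and /a/, so it spirantizes to the fricative [s]. /p/ is a stop between vowels /a/ and /i/, so it spirantizes to the fricative [f]. /mipidemomgetapigeb/ → mifizemomgesafigeb.
Rule 4 (final devoicing): /b/ is a voiced obstruent in word-final position, so it devoices to [p]. /mifizemomgesafigeb/ → mifizemomgesafigep.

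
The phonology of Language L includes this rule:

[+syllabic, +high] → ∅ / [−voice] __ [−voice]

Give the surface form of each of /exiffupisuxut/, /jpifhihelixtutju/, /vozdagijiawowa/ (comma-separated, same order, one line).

/exiffupisuxut/: /i/ is a high vowel flanked by voiceless consonants /x/ and /f/, so it deletes. /u/ is a high vowel flanked by voiceless consonants /f/ and /p/, so it deletes. /i/ is a high vowel flanked by voiceless consonants /p/ and /s/, so it deletes. /u/ is a high vowel flanked by voiceless consonants /s/ and /x/, so it deletes. /u/ is a high vowel flanked by voiceless consonants /x/ and /t/, so it deletes. → [exffpsxt].
/jpifhihelixtutju/: /i/ is a high vowel flanked by voiceless consonants /p/ and /f/, so it deletes. /i/ is a high vowel flanked by voiceless consonants /h/ and /h/, so it deletes. /u/ is a high vowel flanked by voiceless consonants /t/ and /t/, so it deletes. → [jpfhhelixttju].
/vozdagijiawowa/: the rule's environment is not met; surfaces unchanged as [vozdagijiawowa].

exffpsxt, jpfhhelixttju, vozdagijiawowa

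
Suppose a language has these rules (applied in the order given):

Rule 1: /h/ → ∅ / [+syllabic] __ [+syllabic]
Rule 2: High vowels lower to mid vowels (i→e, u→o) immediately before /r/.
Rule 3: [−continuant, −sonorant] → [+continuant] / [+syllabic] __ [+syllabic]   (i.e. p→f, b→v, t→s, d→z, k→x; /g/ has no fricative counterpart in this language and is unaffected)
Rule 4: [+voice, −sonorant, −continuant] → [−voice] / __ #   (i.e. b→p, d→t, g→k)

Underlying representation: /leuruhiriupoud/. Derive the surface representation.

leorueriufout

Rule 1 (intervocalic h-deletion): /h/ occurs between vowels /u/ and /i/, so it deletes. /leuruhiriupoud/ → leuruiriupoud.
Rule 2 (pre-rhotic lowering): /u/ is a high vowel immediately before /r/, so it lowers to [o]. /i/ is a high vowel immediately before /r/, so it lowers to [e]. /leuruiriupoud/ → leorueriupoud.
Rule 3 (intervocalic spirantization): /p/ is a stop between vowels /u/ and /o/, so it spirantizes to the fricative [f]. /leorueriupoud/ → leorueriufoud.
Rule 4 (final devoicing): /d/ is a voiced stop in word-final position, so it devoices to [t]. /leorueriufoud/ → leorueriufout.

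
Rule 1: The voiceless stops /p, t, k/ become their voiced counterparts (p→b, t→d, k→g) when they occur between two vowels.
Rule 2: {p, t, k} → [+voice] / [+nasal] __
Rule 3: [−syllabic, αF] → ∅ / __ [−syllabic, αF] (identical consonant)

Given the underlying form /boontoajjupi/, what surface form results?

Rule 1 (intervocalic voicing): /p/ is a voiceless stop between vowels /u/ and /i/, so it voices to [b]. /boontoajjupi/ → boontoajjubi.
Rule 2 (post-nasal voicing): /t/ is a voiceless stop immediately after the nasal /n/, so it voices to [d]. /boontoajjubi/ → boondoajjubi.
Rule 3 (degemination): /jj/ is a geminate; the first /j/ deletes. /boondoajjubi/ → boondoajubi.

boondoajubi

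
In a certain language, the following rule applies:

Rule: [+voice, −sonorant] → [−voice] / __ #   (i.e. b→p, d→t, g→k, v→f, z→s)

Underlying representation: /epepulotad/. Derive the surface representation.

/d/ is a voiced obstruent in word-final position, so it devoices to [t].
Surface form: [epepulotat].

epepulotat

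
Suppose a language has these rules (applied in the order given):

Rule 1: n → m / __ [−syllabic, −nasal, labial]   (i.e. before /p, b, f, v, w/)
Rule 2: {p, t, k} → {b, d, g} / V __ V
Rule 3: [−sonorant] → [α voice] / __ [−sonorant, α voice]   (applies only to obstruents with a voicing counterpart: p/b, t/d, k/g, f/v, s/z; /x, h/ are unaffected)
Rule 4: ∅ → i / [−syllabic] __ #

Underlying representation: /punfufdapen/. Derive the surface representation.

pumfuvdabeni

Rule 1 (nasal place assimilation): /n/ precedes the labial consonant /f/, so it assimilates in place to [m]. /punfufdapen/ → pumfufdapen.
Rule 2 (intervocalic voicing): /p/ is a voiceless stop between vowels /a/ and /e/, so it voices to [b]. /pumfufdapen/ → pumfufdaben.
Rule 3 (regressive voicing assimilation): /f/ precedes the voiced obstruent /d/, so it voices to [v] by assimilation. /pumfufdaben/ → pumfuvdaben.
Rule 4 (final i-epenthesis): the form ends in the consonant /n/, so [i] is inserted word-finally. /pumfuvdaben/ → pumfuvdabeni.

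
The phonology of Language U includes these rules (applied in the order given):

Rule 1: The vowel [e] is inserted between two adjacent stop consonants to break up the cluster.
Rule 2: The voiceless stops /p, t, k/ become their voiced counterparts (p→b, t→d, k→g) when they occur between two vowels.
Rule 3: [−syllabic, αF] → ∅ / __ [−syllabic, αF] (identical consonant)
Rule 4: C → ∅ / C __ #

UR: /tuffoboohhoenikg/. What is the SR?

tufoboohoenigeg

Rule 1 (stop-cluster e-epenthesis): /k/ and /g/ form a stop–stop cluster, so [e] is inserted between them. /tuffoboohhoenikg/ → tuffoboohhoenikeg.
Rule 2 (intervocalic voicing): /k/ is a voiceless stop between vowels /i/ and /e/, so it voices to [g]. /tuffoboohhoenikeg/ → tuffoboohhoenigeg.
Rule 3 (degemination): /ff/ is a geminate; the first /f/ deletes. /hh/ is a geminate; the first /h/ deletes. /tuffoboohhoenigeg/ → tufoboohoenigeg.
Rule 4 (final cluster simplification): no segment meets the environment; /tufoboohoenigeg/ is unchanged.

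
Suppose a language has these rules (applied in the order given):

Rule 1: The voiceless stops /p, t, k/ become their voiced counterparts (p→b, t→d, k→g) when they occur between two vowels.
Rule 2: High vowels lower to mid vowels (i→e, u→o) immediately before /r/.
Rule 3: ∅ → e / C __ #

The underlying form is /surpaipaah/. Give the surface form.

sorpaibaahe

Rule 1 (intervocalic voicing): /p/ is a voiceless stop between vowels /i/ and /a/, so it voices to [b]. /surpaipaah/ → surpaibaah.
Rule 2 (pre-rhotic lowering): /u/ is a high vowel immediately before /r/, so it lowers to [o]. /surpaibaah/ → sorpaibaah.
Rule 3 (final e-epenthesis): the form ends in the consonant /h/, so [e] is inserted word-finally. /sorpaibaah/ → sorpaibaahe.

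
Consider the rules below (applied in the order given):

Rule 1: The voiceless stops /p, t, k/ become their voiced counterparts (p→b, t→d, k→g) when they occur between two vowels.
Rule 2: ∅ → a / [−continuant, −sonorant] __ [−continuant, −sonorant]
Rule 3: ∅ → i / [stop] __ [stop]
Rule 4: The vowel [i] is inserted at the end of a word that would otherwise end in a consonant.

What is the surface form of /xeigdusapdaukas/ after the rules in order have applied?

Rule 1 (intervocalic voicing): /k/ is a voiceless stop between vowels /u/ and /a/, so it voices to [g]. /xeigdusapdaukas/ → xeigdusapdaugas.
Rule 2 (stop-cluster a-epenthesis): /g/ and /d/ form a stop–stop cluster, so [a] is inserted between them. /p/ and /d/ form a stop–stop cluster, so [a] is inserted between them. /xeigdusapdaugas/ → xeigadusapadaugas.
Rule 3 (stop-cluster i-epenthesis): no segment meets the environment; /xeigadusapadaugas/ is unchanged.
Rule 4 (final i-epenthesis): the form ends in the consonant /s/, so [i] is inserted word-finally. /xeigadusapadaugas/ → xeigadusapadaugasi.

xeigadusapadaugasi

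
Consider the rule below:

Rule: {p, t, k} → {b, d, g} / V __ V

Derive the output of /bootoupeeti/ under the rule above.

/t/ is a voiceless stop between vowels /o/ and /o/, so it voices to [d].
/p/ is a voiceless stop between vowels /u/ and /e/, so it voices to [b].
/t/ is a voiceless stop between vowels /e/ and /i/, so it voices to [d].
Surface form: [boodoubeedi].

boodoubeedi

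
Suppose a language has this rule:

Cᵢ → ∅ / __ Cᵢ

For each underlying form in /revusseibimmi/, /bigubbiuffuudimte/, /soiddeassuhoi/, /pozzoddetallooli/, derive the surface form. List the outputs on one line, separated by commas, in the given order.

revuseibimi, bigubiufuudimte, soideasuhoi, pozodetalooli

/revusseibimmi/: /ss/ is a geminate; the first /s/ deletes. /mm/ is a geminate; the first /m/ deletes. → [revuseibimi].
/bigubbiuffuudimte/: /bb/ is a geminate; the first /b/ deletes. /ff/ is a geminate; the first /f/ deletes. → [bigubiufuudimte].
/soiddeassuhoi/: /dd/ is a geminate; the first /d/ deletes. /ss/ is a geminate; the first /s/ deletes. → [soideasuhoi].
/pozzoddetallooli/: /zz/ is a geminate; the first /z/ deletes. /dd/ is a geminate; the first /d/ deletes. /ll/ is a geminate; the first /l/ deletes. → [pozodetalooli].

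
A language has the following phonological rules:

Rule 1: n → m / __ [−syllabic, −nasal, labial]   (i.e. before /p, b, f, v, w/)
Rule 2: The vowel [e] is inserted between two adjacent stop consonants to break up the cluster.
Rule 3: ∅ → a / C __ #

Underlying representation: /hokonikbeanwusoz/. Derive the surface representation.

hokonikebeamwusoza

Rule 1 (nasal place assimilation): /n/ precedes the labial consonant /w/, so it assimilates in place to [m]. /hokonikbeanwusoz/ → hokonikbeamwusoz.
Rule 2 (stop-cluster e-epenthesis): /k/ and /b/ form a stop–stop cluster, so [e] is inserted between them. /hokonikbeamwusoz/ → hokonikebeamwusoz.
Rule 3 (final a-epenthesis): the form ends in the consonant /z/, so [a] is inserted word-finally. /hokonikebeamwusoz/ → hokonikebeamwusoza.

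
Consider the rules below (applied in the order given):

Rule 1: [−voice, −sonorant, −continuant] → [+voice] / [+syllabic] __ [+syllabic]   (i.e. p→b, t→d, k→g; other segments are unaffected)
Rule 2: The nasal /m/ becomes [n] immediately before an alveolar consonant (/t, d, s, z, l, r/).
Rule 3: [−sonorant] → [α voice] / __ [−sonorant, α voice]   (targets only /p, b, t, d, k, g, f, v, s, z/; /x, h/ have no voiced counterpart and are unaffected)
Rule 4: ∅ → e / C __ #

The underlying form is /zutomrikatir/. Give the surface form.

Rule 1 (intervocalic voicing): /t/ is a voiceless stop between vowels /u/ and /o/, so it voices to [d]. /k/ is a voiceless stop between vowels /i/ and /a/, so it voices to [g]. /t/ is a voiceless stop between vowels /a/ and /i/, so it voices to [d]. /zutomrikatir/ → zudomrigadir.
Rule 2 (nasal place assimilation): /m/ precedes the alveolar consonant /r/, so it assimilates in place to [n]. /zudomrigadir/ → zudonrigadir.
Rule 3 (regressive voicing assimilation): no segment meets the environment; /zudonrigadir/ is unchanged.
Rule 4 (final e-epenthesis): the form ends in the consonant /r/, so [e] is inserted word-finally. /zudonrigadir/ → zudonrigadire.

zudonrigadire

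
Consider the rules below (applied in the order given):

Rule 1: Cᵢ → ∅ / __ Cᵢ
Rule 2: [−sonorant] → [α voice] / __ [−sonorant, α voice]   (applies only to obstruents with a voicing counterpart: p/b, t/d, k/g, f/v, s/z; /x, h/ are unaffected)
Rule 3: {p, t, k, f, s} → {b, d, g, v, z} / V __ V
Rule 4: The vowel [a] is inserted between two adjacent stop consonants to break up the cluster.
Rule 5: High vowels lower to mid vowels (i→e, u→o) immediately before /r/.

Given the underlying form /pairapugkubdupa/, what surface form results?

Rule 1 (degemination): no segment meets the environment; /pairapugkubdupa/ is unchanged.
Rule 2 (regressive voicing assimilation): /g/ precedes the voiceless obstruent /k/, so it devoices to [k] by assimilation. /pairapugkubdupa/ → pairapukkubdupa.
Rule 3 (intervocalic voicing): /p/ is a voiceless obstruent between vowels /a/ and /u/, so it voices to [b]. /p/ is a voiceless obstruent between vowels /u/ and /a/, so it voices to [b]. /pairapukkubdupa/ → pairabukkubduba.
Rule 4 (stop-cluster a-epenthesis): /k/ and /k/ form a stop–stop cluster, so [a] is inserted between them. /b/ and /d/ form a stop–stop cluster, so [a] is inserted between them. /pairabukkubduba/ → pairabukakubaduba.
Rule 5 (pre-rhotic lowering): /i/ is a high vowel immediately before /r/, so it lowers to [e]. /pairabukakubaduba/ → paerabukakubaduba.

paerabukakubaduba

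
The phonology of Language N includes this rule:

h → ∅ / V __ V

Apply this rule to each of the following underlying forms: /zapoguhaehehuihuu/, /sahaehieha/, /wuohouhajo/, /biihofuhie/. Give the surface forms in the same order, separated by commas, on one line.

zapoguaeeuiuu, saaeiea, wuoouajo, biiofuie

/zapoguhaehehuihuu/: /h/ occurs between vowels /u/ and /a/, so it deletes. /h/ occurs between vowels /e/ and /e/, so it deletes. /h/ occurs between vowels /e/ and /u/, so it deletes. /h/ occurs between vowels /i/ and /u/, so it deletes. → [zapoguaeeuiuu].
/sahaehieha/: /h/ occurs between vowels /a/ and /a/, so it deletes. /h/ occurs between vowels /e/ and /i/, so it deletes. /h/ occurs between vowels /e/ and /a/, so it deletes. → [saaeiea].
/wuohouhajo/: /h/ occurs between vowels /o/ and /o/, so it deletes. /h/ occurs between vowels /u/ and /a/, so it deletes. → [wuoouajo].
/biihofuhie/: /h/ occurs between vowels /i/ and /o/, so it deletes. /h/ occurs between vowels /u/ and /i/, so it deletes. → [biiofuie].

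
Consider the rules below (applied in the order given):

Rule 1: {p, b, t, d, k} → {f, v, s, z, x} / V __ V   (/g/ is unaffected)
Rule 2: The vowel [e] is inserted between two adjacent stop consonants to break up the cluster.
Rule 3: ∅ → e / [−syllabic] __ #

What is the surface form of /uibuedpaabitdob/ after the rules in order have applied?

Rule 1 (intervocalic spirantization): /b/ is a stop between vowels /i/ and /u/, so it spirantizes to the fricative [v]. /b/ is a stop between vowels /a/ and /i/, so it spirantizes to the fricative [v]. /uibuedpaabitdob/ → uivuedpaavitdob.
Rule 2 (stop-cluster e-epenthesis): /d/ and /p/ form a stop–stop cluster, so [e] is inserted between them. /t/ and /d/ form a stop–stop cluster, so [e] is inserted between them. /uivuedpaavitdob/ → uivuedepaavitedob.
Rule 3 (final e-epenthesis): the form ends in the consonant /b/, so [e] is inserted word-finally. /uivuedepaavitedob/ → uivuedepaavitedobe.

uivuedepaavitedobe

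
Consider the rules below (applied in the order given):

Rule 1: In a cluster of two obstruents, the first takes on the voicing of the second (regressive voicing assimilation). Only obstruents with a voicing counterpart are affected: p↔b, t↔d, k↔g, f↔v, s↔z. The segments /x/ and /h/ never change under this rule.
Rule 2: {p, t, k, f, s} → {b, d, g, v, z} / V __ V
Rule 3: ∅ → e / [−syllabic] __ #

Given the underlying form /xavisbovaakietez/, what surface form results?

xavizbovaagiedeze

Rule 1 (regressive voicing assimilation): /s/ precedes the voiced obstruent /b/, so it voices to [z] by assimilation. /xavisbovaakietez/ → xavizbovaakietez.
Rule 2 (intervocalic voicing): /k/ is a voiceless obstruent between vowels /a/ and /i/, so it voices to [g]. /t/ is a voiceless obstruent between vowels /e/ and /e/, so it voices to [d]. /xavizbovaakietez/ → xavizbovaagiedez.
Rule 3 (final e-epenthesis): the form ends in the consonant /z/, so [e] is inserted word-finally. /xavizbovaagiedez/ → xavizbovaagiedeze.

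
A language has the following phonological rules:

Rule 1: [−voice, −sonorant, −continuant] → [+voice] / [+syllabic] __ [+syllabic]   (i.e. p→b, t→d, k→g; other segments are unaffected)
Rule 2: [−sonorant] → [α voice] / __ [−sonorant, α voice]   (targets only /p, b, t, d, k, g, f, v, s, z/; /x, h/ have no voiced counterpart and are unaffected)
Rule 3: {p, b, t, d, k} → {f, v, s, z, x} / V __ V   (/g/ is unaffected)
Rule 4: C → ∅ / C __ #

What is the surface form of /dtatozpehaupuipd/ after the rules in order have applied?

ttazospehauvuib

Rule 1 (intervocalic voicing): /t/ is a voiceless stop between vowels /a/ and /o/, so it voices to [d]. /p/ is a voiceless stop between vowels /u/ and /u/, so it voices to [b]. /dtatozpehaupuipd/ → dtadozpehaubuipd.
Rule 2 (regressive voicing assimilation): /d/ precedes the voiceless obstruent /t/, so it devoices to [t] by assimilation. /z/ precedes the voiceless obstruent /p/, so it devoices to [s] by assimilation. /p/ precedes the voiced obstruent /d/, so it voices to [b] by assimilation. /dtadozpehaubuipd/ → ttadospehaubuibd.
Rule 3 (intervocalic spirantization): /d/ is a stop between vowels /a/ and /o/, so it spirantizes to the fricative [z]. /b/ is a stop between vowels /u/ and /u/, so it spirantizes to the fricative [v]. /ttadospehaubuibd/ → ttazospehauvuibd.
Rule 4 (final cluster simplification): /d/ is the second consonant of a word-final cluster /bd/, so it deletes. /ttazospehauvuibd/ → ttazospehauvuib.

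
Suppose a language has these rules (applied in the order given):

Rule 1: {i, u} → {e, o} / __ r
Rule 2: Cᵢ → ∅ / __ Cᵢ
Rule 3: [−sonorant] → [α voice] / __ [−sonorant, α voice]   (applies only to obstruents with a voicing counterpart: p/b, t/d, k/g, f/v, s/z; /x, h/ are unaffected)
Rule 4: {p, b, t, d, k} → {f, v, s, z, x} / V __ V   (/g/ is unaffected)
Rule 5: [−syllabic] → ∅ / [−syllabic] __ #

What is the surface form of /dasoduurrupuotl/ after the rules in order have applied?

Rule 1 (pre-rhotic lowering): /u/ is a high vowel immediately before /r/, so it lowers to [o]. /dasoduurrupuotl/ → dasoduorrupuotl.
Rule 2 (degemination): /rr/ is a geminate; the first /r/ deletes. /dasoduorrupuotl/ → dasoduorupuotl.
Rule 3 (regressive voicing assimilation): no segment meets the environment; /dasoduorupuotl/ is unchanged.
Rule 4 (intervocalic spirantization): /d/ is a stop between vowels /o/ and /u/, so it spirantizes to the fricative [z]. /p/ is a stop between vowels /u/ and /u/, so it spirantizes to the fricative [f]. /dasoduorupuotl/ → dasozuorufuotl.
Rule 5 (final cluster simplification): /l/ is the second consonant of a word-final cluster /tl/, so it deletes. /dasozuorufuotl/ → dasozuorufuot.

dasozuorufuot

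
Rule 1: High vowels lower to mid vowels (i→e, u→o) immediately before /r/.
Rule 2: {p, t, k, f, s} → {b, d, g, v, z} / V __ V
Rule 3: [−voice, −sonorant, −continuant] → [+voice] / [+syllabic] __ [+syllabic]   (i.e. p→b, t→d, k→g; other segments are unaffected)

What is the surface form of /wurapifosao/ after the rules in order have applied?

Rule 1 (pre-rhotic lowering): /u/ is a high vowel immediately before /r/, so it lowers to [o]. /wurapifosao/ → worapifosao.
Rule 2 (intervocalic voicing): /p/ is a voiceless obstruent between vowels /a/ and /i/, so it voices to [b]. /f/ is a voiceless obstruent between vowels /i/ and /o/, so it voices to [v]. /s/ is a voiceless obstruent between vowels /o/ and /a/, so it voices to [z]. /worapifosao/ → worabivozao.
Rule 3 (intervocalic voicing): no segment meets the environment; /worabivozao/ is unchanged.

worabivozao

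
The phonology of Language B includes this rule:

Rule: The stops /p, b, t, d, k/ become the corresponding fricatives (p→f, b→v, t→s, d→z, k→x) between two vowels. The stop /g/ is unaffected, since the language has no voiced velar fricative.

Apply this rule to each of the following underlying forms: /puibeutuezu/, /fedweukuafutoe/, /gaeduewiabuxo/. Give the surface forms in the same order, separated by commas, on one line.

/puibeutuezu/: /b/ is a stop between vowels /i/ and /e/, so it spirantizes to the fricative [v]. /t/ is a stop between vowels /u/ and /u/, so it spirantizes to the fricative [s]. → [puiveusuezu].
/fedweukuafutoe/: /k/ is a stop between vowels /u/ and /u/, so it spirantizes to the fricative [x]. /t/ is a stop between vowels /u/ and /o/, so it spirantizes to the fricative [s]. → [fedweuxuafusoe].
/gaeduewiabuxo/: /d/ is a stop between vowels /e/ and /u/, so it spirantizes to the fricative [z]. /b/ is a stop between vowels /a/ and /u/, so it spirantizes to the fricative [v]. → [gaezuewiavuxo].

puiveusuezu, fedweuxuafusoe, gaezuewiavuxo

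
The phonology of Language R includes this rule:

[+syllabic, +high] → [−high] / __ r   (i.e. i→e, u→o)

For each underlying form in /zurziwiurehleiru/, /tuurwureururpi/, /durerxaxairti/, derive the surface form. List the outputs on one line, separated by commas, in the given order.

/zurziwiurehleiru/: /u/ is a high vowel immediately before /r/, so it lowers to [o]. /u/ is a high vowel immediately before /r/, so it lowers to [o]. /i/ is a high vowel immediately before /r/, so it lowers to [e]. → [zorziwiorehleeru].
/tuurwureururpi/: /u/ is a high vowel immediately before /r/, so it lowers to [o]. /u/ is a high vowel immediately before /r/, so it lowers to [o]. /u/ is a high vowel immediately before /r/, so it lowers to [o]. /u/ is a high vowel immediately before /r/, so it lowers to [o]. → [tuorworeororpi].
/durerxaxairti/: /u/ is a high vowel immediately before /r/, so it lowers to [o]. /i/ is a high vowel immediately before /r/, so it lowers to [e]. → [dorerxaxaerti].

zorziwiorehleeru, tuorworeororpi, dorerxaxaerti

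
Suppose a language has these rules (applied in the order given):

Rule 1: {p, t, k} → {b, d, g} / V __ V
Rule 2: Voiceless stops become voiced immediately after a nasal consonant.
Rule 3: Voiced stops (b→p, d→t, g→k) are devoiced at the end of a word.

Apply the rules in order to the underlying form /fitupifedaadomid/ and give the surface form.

Rule 1 (intervocalic voicing): /t/ is a voiceless stop between vowels /i/ and /u/, so it voices to [d]. /p/ is a voiceless stop between vowels /u/ and /i/, so it voices to [b]. /fitupifedaadomid/ → fidubifedaadomid.
Rule 2 (post-nasal voicing): no segment meets the environment; /fidubifedaadomid/ is unchanged.
Rule 3 (final devoicing): /d/ is a voiced stop in word-final position, so it devoices to [t]. /fidubifedaadomid/ → fidubifedaadomit.

fidubifedaadomit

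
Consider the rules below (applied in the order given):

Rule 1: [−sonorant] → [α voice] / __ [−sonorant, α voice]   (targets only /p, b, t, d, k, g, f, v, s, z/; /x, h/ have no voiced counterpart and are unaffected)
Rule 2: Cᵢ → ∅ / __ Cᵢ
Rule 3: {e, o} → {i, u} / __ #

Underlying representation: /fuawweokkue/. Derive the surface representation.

Rule 1 (regressive voicing assimilation): no segment meets the environment; /fuawweokkue/ is unchanged.
Rule 2 (degemination): /ww/ is a geminate; the first /w/ deletes. /kk/ is a geminate; the first /k/ deletes. /fuawweokkue/ → fuaweokue.
Rule 3 (final vowel raising): /e/ is a mid vowel in word-final position, so it raises to [i]. /fuaweokue/ → fuaweokui.

fuaweokui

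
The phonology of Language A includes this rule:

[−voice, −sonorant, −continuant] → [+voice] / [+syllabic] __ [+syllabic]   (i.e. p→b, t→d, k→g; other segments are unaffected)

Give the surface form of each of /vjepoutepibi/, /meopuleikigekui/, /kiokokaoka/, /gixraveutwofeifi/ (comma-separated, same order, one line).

vjeboudebibi, meobuleigigegui, kiogogaoga, gixraveutwofeifi

/vjepoutepibi/: /p/ is a voiceless stop between vowels /e/ and /o/, so it voices to [b]. /t/ is a voiceless stop between vowels /u/ and /e/, so it voices to [d]. /p/ is a voiceless stop between vowels /e/ and /i/, so it voices to [b]. → [vjeboudebibi].
/meopuleikigekui/: /p/ is a voiceless stop between vowels /o/ and /u/, so it voices to [b]. /k/ is a voiceless stop between vowels /i/ and /i/, so it voices to [g]. /k/ is a voiceless stop between vowels /e/ and /u/, so it voices to [g]. → [meobuleigigegui].
/kiokokaoka/: /k/ is a voiceless stop between vowels /o/ and /o/, so it voices to [g]. /k/ is a voiceless stop between vowels /o/ and /a/, so it voices to [g]. /k/ is a voiceless stop between vowels /o/ and /a/, so it voices to [g]. → [kiogogaoga].
/gixraveutwofeifi/: the rule's environment is not met; surfaces unchanged as [gixraveutwofeifi].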